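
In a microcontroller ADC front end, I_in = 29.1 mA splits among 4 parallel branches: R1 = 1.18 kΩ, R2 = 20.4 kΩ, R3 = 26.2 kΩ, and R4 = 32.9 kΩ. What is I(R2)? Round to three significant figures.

I ≈ 1.48 mA

Conductances: ΣG = 1/1.18 + 1/20.4 + 1/26.2 + 1/32.9 = 0.9650 (1/kΩ).
R2 takes the fraction G_k/ΣG = 0.04902/0.9650 = 0.05080, so I = 29.1 × 0.05080 = 1.478 mA.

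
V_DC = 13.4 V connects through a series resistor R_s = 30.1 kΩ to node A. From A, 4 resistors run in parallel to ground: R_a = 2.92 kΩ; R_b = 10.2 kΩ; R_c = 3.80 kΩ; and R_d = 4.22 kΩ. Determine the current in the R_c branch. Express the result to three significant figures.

Parallel bank: R_p = 1/(1/2.92 + 1/10.2 + 1/3.80 + 1/4.22) = 1.063 kΩ.
V_A by voltage divider: V_A = 13.4 × 1.063/(30.1 + 1.063) = 0.4571 V.
I(R_c) = V_A / R_c = 0.4571/3.80 = 0.1203 mA.

I ≈ 0.120 mA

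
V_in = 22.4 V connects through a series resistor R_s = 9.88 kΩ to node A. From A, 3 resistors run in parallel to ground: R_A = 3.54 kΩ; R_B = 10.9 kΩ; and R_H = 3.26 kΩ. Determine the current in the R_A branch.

Equivalent of the parallel group: R_p = 1.468 kΩ.
Node voltage V_A = V_in · R_p/(R_s + R_p) = 22.4 × 0.1294 = 2.899 V.
I(R_A) = V_A / R_A = 2.899/3.54 = 0.8188 mA.

I ≈ 0.819 mA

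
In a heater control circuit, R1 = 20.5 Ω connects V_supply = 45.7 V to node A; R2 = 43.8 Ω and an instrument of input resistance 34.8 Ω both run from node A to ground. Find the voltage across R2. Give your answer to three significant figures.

The load sits in parallel with R2, giving an effective lower resistance R2' = R2·R_L/(R2+R_L) = 19.39 Ω.
Now apply the divider: V_out = 45.7 × 0.4861 = 22.22 V.

V_out ≈ 22.2 V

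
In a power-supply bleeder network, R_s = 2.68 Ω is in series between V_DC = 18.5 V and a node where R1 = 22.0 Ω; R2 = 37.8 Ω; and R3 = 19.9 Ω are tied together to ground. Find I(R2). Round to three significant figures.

Combine the parallel branches: R_p = (1/22.0 + 1/37.8 + 1/19.9)⁻¹ = 8.186 Ω.
Node voltage V_A = V_DC · R_p/(R_s + R_p) = 18.5 × 0.7534 = 13.94 V.
I(R2) = V_A / R2 = 13.94/37.8 = 0.3687 A.

I ≈ 0.369 A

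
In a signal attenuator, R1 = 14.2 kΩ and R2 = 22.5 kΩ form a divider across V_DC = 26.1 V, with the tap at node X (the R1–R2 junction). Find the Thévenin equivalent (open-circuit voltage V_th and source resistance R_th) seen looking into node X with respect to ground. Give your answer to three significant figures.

With X open, the divider is unloaded: V_th = 26.1 × 22.5/36.70 = 16.00 V.
Looking into X with the source shorted: R_th = R1·R2/(R1+R2) = 14.20 × 22.5/36.70 = 8.706 kΩ.

V_th ≈ 16.0 V, R_th ≈ 8.71 kΩ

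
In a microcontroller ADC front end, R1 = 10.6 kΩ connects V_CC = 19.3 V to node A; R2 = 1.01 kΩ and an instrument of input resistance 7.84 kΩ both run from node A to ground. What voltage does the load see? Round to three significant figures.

The load sits in parallel with R2, giving an effective lower resistance R2' = R2·R_L/(R2+R_L) = 0.8947 kΩ.
Now apply the divider: V_out = 19.3 × 0.07784 = 1.502 V.
(Unloaded it would be 1.68 V; the load pulls it down.)

V_out ≈ 1.50 V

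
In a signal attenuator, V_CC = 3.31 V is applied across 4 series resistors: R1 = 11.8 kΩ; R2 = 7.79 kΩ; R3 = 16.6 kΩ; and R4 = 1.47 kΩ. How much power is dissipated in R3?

Series current I = V_CC/ΣR = 3.31/37.66 = 0.08789 mA.
P(R3) = I²·R3 = (0.08789)² × 16.6 = 0.1282 mW.

P ≈ 0.128 mW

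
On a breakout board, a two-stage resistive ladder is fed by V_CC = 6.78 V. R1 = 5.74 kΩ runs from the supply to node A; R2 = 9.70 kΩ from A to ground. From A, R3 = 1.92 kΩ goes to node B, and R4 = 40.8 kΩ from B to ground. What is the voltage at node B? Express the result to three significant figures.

V_B ≈ 3.75 V

Looking into the second stage from A: R3 + R4 = 42.72 kΩ appears in parallel with R2.
Effective lower resistance at A: R2 ‖ 42.72 = 7.905 kΩ.
First divider: V_A = V_CC · 7.905/(5.74 + 7.905) = 3.928 V.
Stage 2 is unloaded, so V_B = V_A · R4/(R3+R4) = 3.928 × 40.8/42.72 = 3.751 V.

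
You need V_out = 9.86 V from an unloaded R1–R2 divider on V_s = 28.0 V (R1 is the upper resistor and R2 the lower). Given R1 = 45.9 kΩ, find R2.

R2 ≈ 24.9 kΩ

V_out/V_s = R2/(R1+R2) = 0.3521.
Rearranging, R2 = R1·k/(1−k) = 45.9 × 0.5436 = 24.95 kΩ.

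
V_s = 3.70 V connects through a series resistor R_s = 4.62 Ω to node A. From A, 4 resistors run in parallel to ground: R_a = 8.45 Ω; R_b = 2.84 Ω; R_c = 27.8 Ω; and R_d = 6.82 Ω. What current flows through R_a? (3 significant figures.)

I ≈ 0.109 A

Equivalent of the parallel group: R_p = 1.531 Ω.
V_A by voltage divider: V_A = 3.70 × 1.531/(4.62 + 1.531) = 0.9211 V.
Branch current I = V_A/R_a = 0.9211/8.45 = 0.1090 A.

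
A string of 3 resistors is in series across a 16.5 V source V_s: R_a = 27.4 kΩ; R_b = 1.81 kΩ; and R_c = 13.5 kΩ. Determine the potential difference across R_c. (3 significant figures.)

ΣR = 27.4 + 1.81 + 13.5 = 42.71 kΩ.
V = V_s · R/ΣR = 16.5 × 0.3161 = 5.215 V.

V ≈ 5.22 V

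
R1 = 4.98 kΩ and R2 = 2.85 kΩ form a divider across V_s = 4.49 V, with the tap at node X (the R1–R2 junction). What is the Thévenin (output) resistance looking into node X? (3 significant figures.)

R_th ≈ 1.81 kΩ

With V_s suppressed (replaced by a short), R_th = R1 ‖ R2 = (4.980 × 2.85)/(4.980 + 2.85) = 1.813 kΩ.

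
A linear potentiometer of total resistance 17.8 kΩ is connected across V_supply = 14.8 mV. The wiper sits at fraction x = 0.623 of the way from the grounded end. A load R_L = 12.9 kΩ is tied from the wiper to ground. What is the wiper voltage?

V_out ≈ 6.96 mV

The pot divides into 6.711 kΩ above the wiper and 11.09 kΩ below.
R_L loads the lower segment: effective lower R = 5.963 kΩ.
Then V_out = V_supply · 5.963/(6.711 + 5.963) = 6.964 mV.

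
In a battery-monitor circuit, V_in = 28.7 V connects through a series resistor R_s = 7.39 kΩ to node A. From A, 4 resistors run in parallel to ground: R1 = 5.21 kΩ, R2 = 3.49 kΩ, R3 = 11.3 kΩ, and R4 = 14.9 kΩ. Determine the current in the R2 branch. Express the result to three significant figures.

I ≈ 1.45 mA

Equivalent of the parallel group: R_p = 1.577 kΩ.
V_A = 28.7 × 1.577/8.967 = 5.048 V.
I(R2) = V_A / R2 = 5.048/3.49 = 1.446 mA.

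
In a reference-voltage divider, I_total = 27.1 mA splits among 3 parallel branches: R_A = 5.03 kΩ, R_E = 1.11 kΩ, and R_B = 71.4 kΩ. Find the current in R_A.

Total conductance ΣG = 1/5.03 + 1/1.11 + 1/71.4 = 1.114 (units of 1/kΩ).
Current divider: I(R_A) = I_total · G_k/ΣG = 27.1 × (0.1988/1.114) = 27.1 × 0.1785 = 4.838 mA.

I ≈ 4.84 mA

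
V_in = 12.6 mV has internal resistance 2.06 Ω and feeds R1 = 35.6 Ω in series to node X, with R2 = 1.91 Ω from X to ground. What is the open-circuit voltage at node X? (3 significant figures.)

R1' = 2.06 + 35.6 = 37.66 Ω (source resistance + R1).
Open-circuit (no load on X): V_th = V_in · R2/(R1' + R2) = 12.6 × 1.91/(37.66 + 1.91) = 0.6082 mV.

V_th ≈ 0.608 mV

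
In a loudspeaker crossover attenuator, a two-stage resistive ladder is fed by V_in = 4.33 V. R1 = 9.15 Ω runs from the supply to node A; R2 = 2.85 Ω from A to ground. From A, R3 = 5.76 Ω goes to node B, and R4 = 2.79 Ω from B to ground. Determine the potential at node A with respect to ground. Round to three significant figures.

V_A ≈ 0.820 V

Looking into the second stage from A: R3 + R4 = 8.550 Ω appears in parallel with R2.
Effective lower resistance at A: R2 ‖ 8.550 = 2.138 Ω.
V_A = 4.33 × 2.138/(9.15 + 2.138) = 0.8200 V.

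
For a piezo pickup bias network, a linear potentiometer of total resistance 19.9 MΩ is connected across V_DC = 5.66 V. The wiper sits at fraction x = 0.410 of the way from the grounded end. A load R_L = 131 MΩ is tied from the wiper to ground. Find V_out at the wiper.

Split the track: R_lower = x·R_p = 8.159 MΩ, R_upper = (1−x)·R_p = 11.74 MΩ.
(x·R_p) ‖ R_L = 7.681 MΩ.
Then V_out = V_DC · 7.681/(11.74 + 7.681) = 2.238 V.

V_out ≈ 2.24 V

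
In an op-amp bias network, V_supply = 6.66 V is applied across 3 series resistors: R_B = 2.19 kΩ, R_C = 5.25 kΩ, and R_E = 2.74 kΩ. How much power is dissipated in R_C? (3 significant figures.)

Series current I = V_supply/ΣR = 6.66/10.18 = 0.6542 mA.
P = I²R = 0.4280 × 5.25 = 2.247 mW.

P ≈ 2.25 mW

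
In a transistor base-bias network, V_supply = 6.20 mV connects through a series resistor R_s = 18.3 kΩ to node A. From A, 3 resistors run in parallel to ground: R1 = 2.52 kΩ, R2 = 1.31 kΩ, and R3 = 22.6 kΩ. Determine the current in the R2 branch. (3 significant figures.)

Combine the parallel branches: R_p = (1/2.52 + 1/1.31 + 1/22.6)⁻¹ = 0.8303 kΩ.
V_A = 6.20 × 0.8303/19.13 = 0.2691 mV.
I(R2) = V_A / R2 = 0.2691/1.31 = 0.2054 µA.
(Equivalently: I_total = 0.3241 µA, then current-divider fraction G_k/ΣG = 0.6338.)

I ≈ 0.205 µA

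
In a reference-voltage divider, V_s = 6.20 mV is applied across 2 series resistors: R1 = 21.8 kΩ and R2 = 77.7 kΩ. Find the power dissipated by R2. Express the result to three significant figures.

P ≈ 0.302 nW

ΣR = 99.50 kΩ → I = 6.20/99.50 = 0.06231 µA.
V(R2) = I·R = 4.842 mV; P = V·I = 4.842 × 0.06231 = 0.3017 nW.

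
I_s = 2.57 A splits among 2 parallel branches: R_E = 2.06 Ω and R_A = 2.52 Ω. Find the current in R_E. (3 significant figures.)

I ≈ 1.41 A

Two-branch current divider: I_k = I_s · R_other/(R_1 + R_2).
So I = 2.57 × 2.52/4.580 = 1.414 A.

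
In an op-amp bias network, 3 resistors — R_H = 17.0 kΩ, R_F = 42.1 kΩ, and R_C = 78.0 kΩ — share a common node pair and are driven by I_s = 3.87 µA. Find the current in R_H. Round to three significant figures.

I ≈ 2.39 µA

Conductances: ΣG = 1/17.0 + 1/42.1 + 1/78.0 = 0.09540 (1/kΩ).
R_H takes the fraction G_k/ΣG = 0.05882/0.09540 = 0.6166, so I = 3.87 × 0.6166 = 2.386 µA.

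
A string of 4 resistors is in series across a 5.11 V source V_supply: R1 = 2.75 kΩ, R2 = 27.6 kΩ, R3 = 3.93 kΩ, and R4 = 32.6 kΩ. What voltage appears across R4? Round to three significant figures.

Total series resistance ΣR = 2.75 + 27.6 + 3.93 + 32.6 = 66.88 kΩ.
Voltage divider: V = V_supply · (32.60 / 66.88) = 5.11 × 0.4874 = 2.491 V.

V ≈ 2.49 V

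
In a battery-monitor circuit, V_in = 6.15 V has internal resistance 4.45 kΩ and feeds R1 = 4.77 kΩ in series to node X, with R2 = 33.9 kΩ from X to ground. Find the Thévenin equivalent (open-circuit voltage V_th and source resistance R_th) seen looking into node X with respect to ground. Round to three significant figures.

R1' = 4.45 + 4.77 = 9.220 kΩ (source resistance + R1).
Open-circuit (no load on X): V_th = V_in · R2/(R1' + R2) = 6.15 × 33.9/(9.220 + 33.9) = 4.835 V.
With V_in suppressed (replaced by a short), R_th = R1' ‖ R2 = (9.220 × 33.9)/(9.220 + 33.9) = 7.249 kΩ.

V_th ≈ 4.83 V, R_th ≈ 7.25 kΩ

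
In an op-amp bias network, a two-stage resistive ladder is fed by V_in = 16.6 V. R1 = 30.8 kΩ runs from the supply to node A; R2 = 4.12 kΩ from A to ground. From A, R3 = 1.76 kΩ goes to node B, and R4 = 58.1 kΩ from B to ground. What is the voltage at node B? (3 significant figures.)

V_B ≈ 1.79 V

The second stage (R3 + R4 = 59.86 kΩ) loads node A in parallel with R2.
R2 ‖ (R3+R4) = 3.855 kΩ.
So V_A = 16.6 × 0.1112 = 1.846 V.
V_B = V_A × 0.9706 = 1.792 V.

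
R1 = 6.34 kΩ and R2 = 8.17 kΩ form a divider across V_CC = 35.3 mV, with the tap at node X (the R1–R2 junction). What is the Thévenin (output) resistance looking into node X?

Looking into X with the source shorted: R_th = R1·R2/(R1+R2) = 6.340 × 8.17/14.51 = 3.570 kΩ.

R_th ≈ 3.57 kΩ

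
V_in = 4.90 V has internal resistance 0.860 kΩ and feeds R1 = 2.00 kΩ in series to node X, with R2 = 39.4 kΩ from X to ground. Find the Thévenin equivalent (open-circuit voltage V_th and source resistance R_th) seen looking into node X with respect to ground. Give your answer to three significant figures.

R1' = 0.860 + 2.00 = 2.860 kΩ (source resistance + R1).
V_th is the unloaded tap voltage: V_in · R2/(R1'+R2) = 4.90 × 0.9323 = 4.568 V.
Looking into X with the source shorted: R_th = R1'·R2/(R1'+R2) = 2.860 × 39.4/42.26 = 2.666 kΩ.

V_th ≈ 4.57 V, R_th ≈ 2.67 kΩ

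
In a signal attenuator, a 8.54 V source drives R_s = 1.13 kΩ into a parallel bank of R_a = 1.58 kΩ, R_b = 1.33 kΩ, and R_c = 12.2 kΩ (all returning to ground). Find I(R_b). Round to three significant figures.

Parallel bank: R_p = 1/(1/1.58 + 1/1.33 + 1/12.2) = 0.6818 kΩ.
Node voltage V_A = V_in · R_p/(R_s + R_p) = 8.54 × 0.3763 = 3.214 V.
I(R_b) = V_A / R_b = 3.214/1.33 = 2.416 mA.
(Check via current divider: I_total = 4.714 mA; share G_k/ΣG = 0.5126 → same result.)

I ≈ 2.42 mA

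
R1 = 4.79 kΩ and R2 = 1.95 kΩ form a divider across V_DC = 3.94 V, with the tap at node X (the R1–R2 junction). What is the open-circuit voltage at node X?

V_th ≈ 1.14 V

V_th is the unloaded tap voltage: V_DC · R2/(R1+R2) = 3.94 × 0.2893 = 1.140 V.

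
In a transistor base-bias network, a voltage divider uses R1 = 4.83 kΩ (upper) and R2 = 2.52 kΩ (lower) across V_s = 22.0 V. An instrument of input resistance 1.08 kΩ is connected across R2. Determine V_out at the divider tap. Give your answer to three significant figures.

R2 ‖ R_L = (2.52 × 1.08)/(2.52 + 1.08) = 0.7560 kΩ.
Then V_out = V_s · R2'/(R1 + R2') = 22.0 × 0.7560/5.586 = 2.977 V.

V_out ≈ 2.98 V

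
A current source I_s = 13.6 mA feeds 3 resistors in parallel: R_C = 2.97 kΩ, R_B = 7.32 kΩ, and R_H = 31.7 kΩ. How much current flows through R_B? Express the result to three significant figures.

Total conductance ΣG = 1/2.97 + 1/7.32 + 1/31.7 = 0.5049 (units of 1/kΩ).
By the current-divider rule, I = I_s · G_k/ΣG = 13.6 × 0.2706 = 3.680 mA.

I ≈ 3.68 mA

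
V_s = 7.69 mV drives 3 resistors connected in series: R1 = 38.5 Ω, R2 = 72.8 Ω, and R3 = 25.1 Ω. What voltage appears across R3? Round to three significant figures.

ΣR = 38.5 + 72.8 + 25.1 = 136.4 Ω.
V = V_s · R/ΣR = 7.69 × 0.1840 = 1.415 mV.

V ≈ 1.42 mV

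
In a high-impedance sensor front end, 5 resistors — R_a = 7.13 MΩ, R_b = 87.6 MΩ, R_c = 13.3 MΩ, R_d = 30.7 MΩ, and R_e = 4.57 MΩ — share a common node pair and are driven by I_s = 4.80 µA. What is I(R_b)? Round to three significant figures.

ΣG = 1/7.13 + 1/87.6 + 1/13.3 + 1/30.7 + 1/4.57 = 0.4782.
By the current-divider rule, I = I_s · G_k/ΣG = 4.80 × 0.02387 = 0.1146 µA.

I ≈ 0.115 µA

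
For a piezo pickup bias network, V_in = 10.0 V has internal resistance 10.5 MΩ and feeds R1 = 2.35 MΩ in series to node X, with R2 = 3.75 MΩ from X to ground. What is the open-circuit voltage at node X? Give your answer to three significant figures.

R1' = 10.5 + 2.35 = 12.85 MΩ (source resistance + R1).
With X open, the divider is unloaded: V_th = 10.0 × 3.75/16.60 = 2.259 V.

V_th ≈ 2.26 V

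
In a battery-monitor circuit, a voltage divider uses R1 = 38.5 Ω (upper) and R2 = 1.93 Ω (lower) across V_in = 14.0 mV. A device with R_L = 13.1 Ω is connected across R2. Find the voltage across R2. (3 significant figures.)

First combine the lower leg with the load: R2 ‖ R_L = 1.682 Ω.
Now apply the divider: V_out = 14.0 × 0.04186 = 0.5861 mV.
(Unloaded it would be 0.668 mV; the load pulls it down.)

V_out ≈ 0.586 mV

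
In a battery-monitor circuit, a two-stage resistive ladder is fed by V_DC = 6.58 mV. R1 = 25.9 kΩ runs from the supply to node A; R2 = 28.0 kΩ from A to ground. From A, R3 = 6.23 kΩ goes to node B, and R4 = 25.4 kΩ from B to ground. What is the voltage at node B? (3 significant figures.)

V_B ≈ 1.93 mV

The second stage (R3 + R4 = 31.63 kΩ) loads node A in parallel with R2.
R2 ‖ (R3+R4) = 14.85 kΩ.
So V_A = 6.58 × 0.3645 = 2.398 mV.
Then the unloaded second divider: V_B = V_A × R4/(R3+R4) = 2.398 × 0.8030 = 1.926 mV.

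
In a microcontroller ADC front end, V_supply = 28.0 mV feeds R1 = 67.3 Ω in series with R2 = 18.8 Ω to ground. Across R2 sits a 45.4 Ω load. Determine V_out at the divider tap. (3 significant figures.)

The load sits in parallel with R2, giving an effective lower resistance R2' = R2·R_L/(R2+R_L) = 13.29 Ω.
Then V_out = V_supply · R2'/(R1 + R2') = 28.0 × 13.29/80.59 = 4.619 mV.

V_out ≈ 4.62 mV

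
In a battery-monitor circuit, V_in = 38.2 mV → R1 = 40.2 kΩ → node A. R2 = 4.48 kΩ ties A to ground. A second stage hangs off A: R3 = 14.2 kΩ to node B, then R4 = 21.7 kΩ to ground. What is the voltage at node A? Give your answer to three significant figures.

V_A ≈ 3.44 mV

The second stage (R3 + R4 = 35.90 kΩ) loads node A in parallel with R2.
Effective lower resistance at A: R2 ‖ 35.90 = 3.983 kΩ.
So V_A = 38.2 × 0.09015 = 3.444 mV.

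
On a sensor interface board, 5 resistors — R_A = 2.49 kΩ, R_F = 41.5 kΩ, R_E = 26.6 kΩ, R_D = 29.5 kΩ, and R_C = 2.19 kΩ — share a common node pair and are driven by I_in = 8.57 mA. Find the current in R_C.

Total conductance ΣG = 1/2.49 + 1/41.5 + 1/26.6 + 1/29.5 + 1/2.19 = 0.9538 (units of 1/kΩ).
By the current-divider rule, I = I_in · G_k/ΣG = 8.57 × 0.4787 = 4.103 mA.

I ≈ 4.10 mA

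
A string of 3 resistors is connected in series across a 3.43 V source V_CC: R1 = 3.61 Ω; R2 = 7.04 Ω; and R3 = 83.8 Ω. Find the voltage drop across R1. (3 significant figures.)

Total series resistance ΣR = 3.61 + 7.04 + 83.8 = 94.45 Ω.
By the voltage-divider rule, V = 3.43 × 3.610/94.45 = 0.1311 V.

V ≈ 0.131 V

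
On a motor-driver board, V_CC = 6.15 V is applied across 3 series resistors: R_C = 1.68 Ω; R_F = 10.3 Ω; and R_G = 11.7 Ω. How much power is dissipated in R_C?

P ≈ 0.113 W

The common current is I = 6.15/23.68 = 0.2597 A.
P(R_C) = I²·R_C = (0.2597)² × 1.68 = 0.1133 W.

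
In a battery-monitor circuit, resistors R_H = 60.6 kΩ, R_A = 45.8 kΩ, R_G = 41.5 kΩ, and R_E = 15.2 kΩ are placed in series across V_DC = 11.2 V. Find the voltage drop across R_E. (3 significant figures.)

Series total: ΣR = 60.6 + 45.8 + 41.5 + 15.2 = 163.1 kΩ.
Voltage divider: V = V_DC · (15.20 / 163.1) = 11.2 × 0.09319 = 1.044 V.

V ≈ 1.04 V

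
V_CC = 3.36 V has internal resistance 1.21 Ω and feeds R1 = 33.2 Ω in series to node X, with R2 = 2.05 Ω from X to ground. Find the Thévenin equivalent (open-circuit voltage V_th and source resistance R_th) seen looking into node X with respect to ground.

R1' = 1.21 + 33.2 = 34.41 Ω (source resistance + R1).
Open-circuit (no load on X): V_th = V_CC · R2/(R1' + R2) = 3.36 × 2.05/(34.41 + 2.05) = 0.1889 V.
With V_CC suppressed (replaced by a short), R_th = R1' ‖ R2 = (34.41 × 2.05)/(34.41 + 2.05) = 1.935 Ω.

V_th ≈ 0.189 V, R_th ≈ 1.93 Ω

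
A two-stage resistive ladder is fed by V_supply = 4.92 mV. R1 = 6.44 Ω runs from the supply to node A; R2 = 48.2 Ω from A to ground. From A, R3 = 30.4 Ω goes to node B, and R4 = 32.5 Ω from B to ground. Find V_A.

V_A ≈ 3.98 mV

The second stage (R3 + R4 = 62.90 Ω) loads node A in parallel with R2.
Effective lower resistance at A: R2 ‖ 62.90 = 27.29 Ω.
First divider: V_A = V_supply · 27.29/(6.44 + 27.29) = 3.981 mV.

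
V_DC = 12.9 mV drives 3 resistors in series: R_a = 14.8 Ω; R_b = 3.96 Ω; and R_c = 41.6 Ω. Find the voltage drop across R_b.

V ≈ 0.846 mV

ΣR = 14.8 + 3.96 + 41.6 = 60.36 Ω.
V = V_DC · R/ΣR = 12.9 × 0.06561 = 0.8463 mV.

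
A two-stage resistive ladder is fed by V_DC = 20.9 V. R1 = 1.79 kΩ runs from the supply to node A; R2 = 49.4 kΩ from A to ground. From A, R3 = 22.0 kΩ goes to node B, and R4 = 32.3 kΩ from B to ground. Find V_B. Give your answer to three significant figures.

V_B ≈ 11.6 V

Looking into the second stage from A: R3 + R4 = 54.30 kΩ appears in parallel with R2.
Effective lower resistance at A: R2 ‖ 54.30 = 25.87 kΩ.
So V_A = 20.9 × 0.9353 = 19.55 V.
Then the unloaded second divider: V_B = V_A × R4/(R3+R4) = 19.55 × 0.5948 = 11.63 V.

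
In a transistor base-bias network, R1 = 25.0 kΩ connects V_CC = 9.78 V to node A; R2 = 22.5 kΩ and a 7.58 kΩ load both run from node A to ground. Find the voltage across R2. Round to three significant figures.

V_out ≈ 1.81 V

First combine the lower leg with the load: R2 ‖ R_L = 5.670 kΩ.
Voltage divider with the loaded lower leg: V_out = 9.78 × 5.670/(25.0 + 5.670) = 9.78 × 0.1849 = 1.808 V.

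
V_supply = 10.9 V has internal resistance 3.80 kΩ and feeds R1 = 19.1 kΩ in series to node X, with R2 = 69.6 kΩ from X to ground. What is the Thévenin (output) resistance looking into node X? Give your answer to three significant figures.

R_th ≈ 17.2 kΩ

R1' = 3.80 + 19.1 = 22.90 kΩ (source resistance + R1).
With V_supply suppressed (replaced by a short), R_th = R1' ‖ R2 = (22.90 × 69.6)/(22.90 + 69.6) = 17.23 kΩ.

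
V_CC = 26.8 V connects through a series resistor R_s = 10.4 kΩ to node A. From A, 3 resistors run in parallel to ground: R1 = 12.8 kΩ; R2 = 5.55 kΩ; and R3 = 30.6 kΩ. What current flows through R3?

I ≈ 0.218 mA

Parallel bank: R_p = 1/(1/12.8 + 1/5.55 + 1/30.6) = 3.437 kΩ.
V_A = 26.8 × 3.437/13.84 = 6.656 V.
Branch current I = V_A/R3 = 6.656/30.6 = 0.2175 mA.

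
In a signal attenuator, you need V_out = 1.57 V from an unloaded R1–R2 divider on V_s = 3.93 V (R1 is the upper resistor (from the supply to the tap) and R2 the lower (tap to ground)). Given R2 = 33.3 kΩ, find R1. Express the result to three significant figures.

R1 ≈ 50.1 kΩ

V_out/V_s = R2/(R1+R2) = 0.3995.
So R1 = R2 · (V_s/V_out − 1) = 33.3 × (3.93/1.57 − 1) = 33.3 × 1.503 = 50.06 kΩ.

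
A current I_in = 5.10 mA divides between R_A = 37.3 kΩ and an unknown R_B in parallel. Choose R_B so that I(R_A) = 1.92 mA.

R_B ≈ 22.5 kΩ

Two-branch current divider: I_A = I_in · R_B/(R_A + R_B).
1.92/5.10 = R_B/(R_A + R_B) → R_B = R_A · (0.3765)/(1 − 0.3765) = 37.3 × 0.6038 = 22.52 kΩ.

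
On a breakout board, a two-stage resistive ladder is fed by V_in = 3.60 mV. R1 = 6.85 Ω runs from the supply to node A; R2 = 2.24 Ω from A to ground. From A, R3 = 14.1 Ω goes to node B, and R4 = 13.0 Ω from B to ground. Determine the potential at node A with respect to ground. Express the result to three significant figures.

V_A ≈ 0.835 mV

Looking into the second stage from A: R3 + R4 = 27.10 Ω appears in parallel with R2.
Effective lower resistance at A: R2 ‖ 27.10 = 2.069 Ω.
V_A = 3.60 × 2.069/(6.85 + 2.069) = 0.8351 mV.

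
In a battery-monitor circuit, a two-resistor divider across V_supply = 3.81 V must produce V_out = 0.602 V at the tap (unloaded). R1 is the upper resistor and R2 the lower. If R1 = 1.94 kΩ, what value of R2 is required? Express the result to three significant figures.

R2 ≈ 0.364 kΩ

V_out/V_supply = R2/(R1+R2) = 0.1580.
R2 = R1 · 0.1580/(1 − 0.1580) = 0.3641 kΩ.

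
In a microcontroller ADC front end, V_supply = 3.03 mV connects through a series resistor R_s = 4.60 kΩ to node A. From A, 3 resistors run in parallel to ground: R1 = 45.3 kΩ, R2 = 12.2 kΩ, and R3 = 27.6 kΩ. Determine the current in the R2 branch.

I ≈ 0.151 µA

Combine the parallel branches: R_p = (1/45.3 + 1/12.2 + 1/27.6)⁻¹ = 7.129 kΩ.
Node voltage V_A = V_supply · R_p/(R_s + R_p) = 3.03 × 0.6078 = 1.842 mV.
I(R2) = V_A / R2 = 1.842/12.2 = 0.1510 µA.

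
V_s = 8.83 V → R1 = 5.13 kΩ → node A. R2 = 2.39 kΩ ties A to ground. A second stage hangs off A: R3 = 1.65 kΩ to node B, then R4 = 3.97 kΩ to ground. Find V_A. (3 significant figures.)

V_A ≈ 2.18 V

Node A sees R2 in parallel with the series input of stage 2, R3 + R4 = 5.620 kΩ.
Effective lower resistance at A: R2 ‖ 5.620 = 1.677 kΩ.
First divider: V_A = V_s · 1.677/(5.13 + 1.677) = 2.175 V.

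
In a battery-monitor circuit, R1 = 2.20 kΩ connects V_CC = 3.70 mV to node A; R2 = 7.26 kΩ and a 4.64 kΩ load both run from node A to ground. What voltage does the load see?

V_out ≈ 2.08 mV

R2 ‖ R_L = (7.26 × 4.64)/(7.26 + 4.64) = 2.831 kΩ.
Now apply the divider: V_out = 3.70 × 0.5627 = 2.082 mV.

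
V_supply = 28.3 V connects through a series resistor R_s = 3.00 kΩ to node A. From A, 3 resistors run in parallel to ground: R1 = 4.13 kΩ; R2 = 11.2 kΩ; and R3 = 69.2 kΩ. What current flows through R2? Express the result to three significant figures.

I ≈ 1.24 mA

Parallel bank: R_p = 1/(1/4.13 + 1/11.2 + 1/69.2) = 2.891 kΩ.
V_A = 28.3 × 2.891/5.891 = 13.89 V.
Branch current I = V_A/R2 = 13.89/11.2 = 1.240 mA.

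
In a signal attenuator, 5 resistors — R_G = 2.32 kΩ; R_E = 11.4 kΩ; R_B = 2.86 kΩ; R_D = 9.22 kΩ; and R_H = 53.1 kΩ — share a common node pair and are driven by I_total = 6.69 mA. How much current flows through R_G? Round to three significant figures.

ΣG = 1/2.32 + 1/11.4 + 1/2.86 + 1/9.22 + 1/53.1 = 0.9957.
Current divider: I(R_G) = I_total · G_k/ΣG = 6.69 × (0.4310/0.9957) = 6.69 × 0.4329 = 2.896 mA.

I ≈ 2.90 mA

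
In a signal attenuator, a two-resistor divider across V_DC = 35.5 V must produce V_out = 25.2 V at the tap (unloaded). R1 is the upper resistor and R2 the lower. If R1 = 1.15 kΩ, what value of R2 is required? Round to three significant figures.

Required fraction k = V_out/V_DC = 0.7099.
R2 = R1 · 0.7099/(1 − 0.7099) = 2.814 kΩ.

R2 ≈ 2.81 kΩ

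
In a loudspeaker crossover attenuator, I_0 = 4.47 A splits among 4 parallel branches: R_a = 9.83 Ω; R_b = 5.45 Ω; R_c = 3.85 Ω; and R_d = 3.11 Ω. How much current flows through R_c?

ΣG = 1/9.83 + 1/5.45 + 1/3.85 + 1/3.11 = 0.8665.
R_c takes the fraction G_k/ΣG = 0.2597/0.8665 = 0.2998, so I = 4.47 × 0.2998 = 1.340 A.

I ≈ 1.34 A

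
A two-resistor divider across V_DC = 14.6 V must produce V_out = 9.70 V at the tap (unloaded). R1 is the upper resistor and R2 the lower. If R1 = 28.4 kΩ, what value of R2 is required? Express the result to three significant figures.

V_out/V_DC = R2/(R1+R2) = 0.6644.
So R2 = R1 · V_out/(V_DC − V_out) = 28.4 × 9.70/(14.6 − 9.70) = 28.4 × 1.980 = 56.22 kΩ.

R2 ≈ 56.2 kΩ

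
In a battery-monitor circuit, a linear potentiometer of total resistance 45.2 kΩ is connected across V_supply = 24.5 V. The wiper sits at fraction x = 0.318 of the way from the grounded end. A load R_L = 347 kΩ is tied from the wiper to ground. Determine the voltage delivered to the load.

V_out ≈ 7.58 V

Split the track: R_lower = x·R_p = 14.37 kΩ, R_upper = (1−x)·R_p = 30.83 kΩ.
R_L loads the lower segment: effective lower R = 13.80 kΩ.
Loaded-divider output: V_out = 24.5 × 0.3093 = 7.577 V.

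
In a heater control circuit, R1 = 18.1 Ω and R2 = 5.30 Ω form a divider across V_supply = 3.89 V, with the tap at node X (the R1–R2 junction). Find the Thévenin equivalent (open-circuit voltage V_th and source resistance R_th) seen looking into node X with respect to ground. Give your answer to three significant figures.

V_th ≈ 0.881 V, R_th ≈ 4.10 Ω

With X open, the divider is unloaded: V_th = 3.89 × 5.30/23.40 = 0.8811 V.
With V_supply suppressed (replaced by a short), R_th = R1 ‖ R2 = (18.10 × 5.30)/(18.10 + 5.30) = 4.100 Ω.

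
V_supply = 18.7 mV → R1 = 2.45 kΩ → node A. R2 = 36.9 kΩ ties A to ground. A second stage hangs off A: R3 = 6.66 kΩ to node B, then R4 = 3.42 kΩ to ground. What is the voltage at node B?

V_B ≈ 4.85 mV

Node A sees R2 in parallel with the series input of stage 2, R3 + R4 = 10.08 kΩ.
Effective lower resistance at A: R2 ‖ 10.08 = 7.917 kΩ.
V_A = 18.7 × 7.917/(2.45 + 7.917) = 14.28 mV.
Then the unloaded second divider: V_B = V_A × R4/(R3+R4) = 14.28 × 0.3393 = 4.845 mV.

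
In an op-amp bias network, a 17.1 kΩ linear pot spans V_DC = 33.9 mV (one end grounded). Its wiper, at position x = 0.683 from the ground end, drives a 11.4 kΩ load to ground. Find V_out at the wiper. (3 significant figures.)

The pot divides into 5.421 kΩ above the wiper and 11.68 kΩ below.
Lower segment in parallel with the load: 11.68 ‖ 11.4 = 5.769 kΩ.
Then V_out = V_DC · 5.769/(5.421 + 5.769) = 17.48 mV.

V_out ≈ 17.5 mV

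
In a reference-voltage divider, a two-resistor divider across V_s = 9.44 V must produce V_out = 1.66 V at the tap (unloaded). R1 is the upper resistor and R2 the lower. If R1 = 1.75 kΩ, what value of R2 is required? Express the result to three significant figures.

V_out/V_s = R2/(R1+R2) = 0.1758.
So R2 = R1 · V_out/(V_s − V_out) = 1.75 × 1.66/(9.44 − 1.66) = 1.75 × 0.2134 = 0.3734 kΩ.

R2 ≈ 0.373 kΩ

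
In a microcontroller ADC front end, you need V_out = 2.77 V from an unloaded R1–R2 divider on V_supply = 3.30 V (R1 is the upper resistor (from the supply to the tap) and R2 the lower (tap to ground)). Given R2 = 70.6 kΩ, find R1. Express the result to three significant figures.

Required fraction k = V_out/V_supply = 0.8394.
R1 = R2·(1/k − 1) = 70.6 × 0.1913 = 13.51 kΩ.

R1 ≈ 13.5 kΩ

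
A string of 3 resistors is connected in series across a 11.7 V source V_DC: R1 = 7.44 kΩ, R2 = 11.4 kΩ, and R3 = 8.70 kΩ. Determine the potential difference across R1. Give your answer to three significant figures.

Total series resistance ΣR = 7.44 + 11.4 + 8.70 = 27.54 kΩ.
By the voltage-divider rule, V = 11.7 × 7.440/27.54 = 3.161 V.

V ≈ 3.16 V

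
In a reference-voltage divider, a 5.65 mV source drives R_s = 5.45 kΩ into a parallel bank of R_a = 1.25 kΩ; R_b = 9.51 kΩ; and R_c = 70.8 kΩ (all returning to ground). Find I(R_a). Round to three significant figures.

I ≈ 0.752 µA

Combine the parallel branches: R_p = (1/1.25 + 1/9.51 + 1/70.8)⁻¹ = 1.088 kΩ.
Node voltage V_A = V_supply · R_p/(R_s + R_p) = 5.65 × 0.1664 = 0.9401 mV.
Branch current I = V_A/R_a = 0.9401/1.25 = 0.7521 µA.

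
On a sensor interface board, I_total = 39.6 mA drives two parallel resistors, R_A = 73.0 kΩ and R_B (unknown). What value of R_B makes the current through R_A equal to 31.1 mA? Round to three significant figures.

The fraction through R_A equals R_B/(R_A+R_B).
With f = 0.7854, R_B = R_A · f/(1−f) = 73.0 × 3.659 = 267.1 kΩ.

R_B ≈ 267 kΩ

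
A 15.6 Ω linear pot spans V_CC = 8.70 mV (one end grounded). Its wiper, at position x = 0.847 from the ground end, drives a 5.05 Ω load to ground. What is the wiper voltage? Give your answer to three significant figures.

V_out ≈ 5.26 mV

Split the track: R_lower = x·R_p = 13.21 Ω, R_upper = (1−x)·R_p = 2.387 Ω.
R_L loads the lower segment: effective lower R = 3.654 Ω.
Loaded-divider output: V_out = 8.70 × 0.6049 = 5.262 mV.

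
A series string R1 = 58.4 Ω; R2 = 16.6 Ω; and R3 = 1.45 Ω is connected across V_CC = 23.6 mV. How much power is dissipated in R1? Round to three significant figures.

Series current I = V_CC/ΣR = 23.6/76.45 = 0.3087 mA.
V(R1) = I·R = 18.03 mV; P = V·I = 18.03 × 0.3087 = 5.565 µW.

P ≈ 5.57 µW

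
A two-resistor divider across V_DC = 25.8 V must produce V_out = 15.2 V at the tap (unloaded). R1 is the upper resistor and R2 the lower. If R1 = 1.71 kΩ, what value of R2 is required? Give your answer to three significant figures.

R2 ≈ 2.45 kΩ

V_out/V_DC = R2/(R1+R2) = 0.5891.
So R2 = R1 · V_out/(V_DC − V_out) = 1.71 × 15.2/(25.8 − 15.2) = 1.71 × 1.434 = 2.452 kΩ.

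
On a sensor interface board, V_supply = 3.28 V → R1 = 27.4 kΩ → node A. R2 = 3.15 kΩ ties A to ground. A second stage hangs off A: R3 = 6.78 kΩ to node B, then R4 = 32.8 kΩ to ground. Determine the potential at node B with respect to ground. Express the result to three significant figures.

V_B ≈ 0.262 V

Node A sees R2 in parallel with the series input of stage 2, R3 + R4 = 39.58 kΩ.
Effective lower resistance at A: R2 ‖ 39.58 = 2.918 kΩ.
V_A = 3.28 × 2.918/(27.4 + 2.918) = 0.3157 V.
V_B = V_A × 0.8287 = 0.2616 V.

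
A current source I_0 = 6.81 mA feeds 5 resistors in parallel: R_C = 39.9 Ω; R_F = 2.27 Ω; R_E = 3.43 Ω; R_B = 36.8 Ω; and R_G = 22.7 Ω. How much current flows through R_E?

Total conductance ΣG = 1/39.9 + 1/2.27 + 1/3.43 + 1/36.8 + 1/22.7 = 0.8284 (units of 1/Ω).
Current divider: I(R_E) = I_0 · G_k/ΣG = 6.81 × (0.2915/0.8284) = 6.81 × 0.3520 = 2.397 mA.

I ≈ 2.40 mA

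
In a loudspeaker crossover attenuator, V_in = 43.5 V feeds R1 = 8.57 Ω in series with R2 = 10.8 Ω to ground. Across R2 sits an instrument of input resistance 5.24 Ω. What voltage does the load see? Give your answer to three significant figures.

R2 ‖ R_L = (10.8 × 5.24)/(10.8 + 5.24) = 3.528 Ω.
Now apply the divider: V_out = 43.5 × 0.2916 = 12.69 V.
(Unloaded it would be 24.3 V; the load pulls it down.)

V_out ≈ 12.7 V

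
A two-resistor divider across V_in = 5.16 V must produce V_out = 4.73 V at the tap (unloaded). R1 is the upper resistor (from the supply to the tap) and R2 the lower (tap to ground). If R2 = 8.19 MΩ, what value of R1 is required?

The divider ratio is R2/(R1+R2) = 4.73/5.16 = 0.9167.
So R1 = R2 · (V_in/V_out − 1) = 8.19 × (5.16/4.73 − 1) = 8.19 × 0.09091 = 0.7445 MΩ.

R1 ≈ 0.745 MΩ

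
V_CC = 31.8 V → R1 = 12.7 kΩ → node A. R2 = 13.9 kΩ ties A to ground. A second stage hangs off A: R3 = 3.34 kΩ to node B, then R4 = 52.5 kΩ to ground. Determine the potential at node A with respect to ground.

V_A ≈ 14.9 V

Node A sees R2 in parallel with the series input of stage 2, R3 + R4 = 55.84 kΩ.
Effective lower resistance at A: R2 ‖ 55.84 = 11.13 kΩ.
First divider: V_A = V_CC · 11.13/(12.7 + 11.13) = 14.85 V.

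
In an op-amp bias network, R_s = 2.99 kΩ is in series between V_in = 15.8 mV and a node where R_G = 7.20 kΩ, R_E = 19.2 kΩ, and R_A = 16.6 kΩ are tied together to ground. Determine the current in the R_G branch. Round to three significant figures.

Parallel bank: R_p = 1/(1/7.20 + 1/19.2 + 1/16.6) = 3.981 kΩ.
Node voltage V_A = V_in · R_p/(R_s + R_p) = 15.8 × 0.5711 = 9.023 mV.
I(R_G) = V_A / R_G = 9.023/7.20 = 1.253 µA.

I ≈ 1.25 µA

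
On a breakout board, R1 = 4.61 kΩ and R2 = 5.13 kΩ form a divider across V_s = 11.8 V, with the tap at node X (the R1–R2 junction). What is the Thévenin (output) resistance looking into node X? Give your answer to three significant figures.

Zeroing V_s shorts the top of R1 to ground, so R_th = R1 ‖ R2 = 2.428 kΩ.

R_th ≈ 2.43 kΩ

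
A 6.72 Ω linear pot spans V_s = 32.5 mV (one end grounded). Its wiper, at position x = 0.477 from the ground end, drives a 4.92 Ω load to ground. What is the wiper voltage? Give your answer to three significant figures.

V_out ≈ 11.6 mV

Lower segment x·R_p = 3.205 Ω; upper segment (1−x)·R_p = 3.515 Ω.
Lower segment in parallel with the load: 3.205 ‖ 4.92 = 1.941 Ω.
Loaded-divider output: V_out = 32.5 × 0.3558 = 11.56 mV.
(Unloaded: V_out = x·V_s = 15.5 mV.)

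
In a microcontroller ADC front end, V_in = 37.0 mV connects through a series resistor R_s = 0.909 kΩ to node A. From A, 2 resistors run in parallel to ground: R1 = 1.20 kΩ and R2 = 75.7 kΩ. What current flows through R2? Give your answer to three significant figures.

I ≈ 0.276 µA

Parallel bank: R_p = 1/(1/1.20 + 1/75.7) = 1.181 kΩ.
V_A = 37.0 × 1.181/2.090 = 20.91 mV.
I(R2) = V_A / R2 = 20.91/75.7 = 0.2762 µA.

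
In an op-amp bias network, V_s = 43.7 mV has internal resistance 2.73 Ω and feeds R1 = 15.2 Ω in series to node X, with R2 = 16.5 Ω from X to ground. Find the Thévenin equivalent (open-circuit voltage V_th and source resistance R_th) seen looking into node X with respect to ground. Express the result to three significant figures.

R1' = 2.73 + 15.2 = 17.93 Ω (source resistance + R1).
V_th is the unloaded tap voltage: V_s · R2/(R1'+R2) = 43.7 × 0.4792 = 20.94 mV.
Zeroing V_s shorts the top of R1' to ground, so R_th = R1' ‖ R2 = 8.593 Ω.

V_th ≈ 20.9 mV, R_th ≈ 8.59 Ω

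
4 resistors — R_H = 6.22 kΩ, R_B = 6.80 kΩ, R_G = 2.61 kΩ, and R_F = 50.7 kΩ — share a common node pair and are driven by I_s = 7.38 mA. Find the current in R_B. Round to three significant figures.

I ≈ 1.53 mA

ΣG = 1/6.22 + 1/6.80 + 1/2.61 + 1/50.7 = 0.7107.
By the current-divider rule, I = I_s · G_k/ΣG = 7.38 × 0.2069 = 1.527 mA.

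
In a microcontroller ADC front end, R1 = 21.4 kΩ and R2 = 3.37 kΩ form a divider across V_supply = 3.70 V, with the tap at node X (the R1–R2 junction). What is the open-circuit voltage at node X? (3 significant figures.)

Open-circuit (no load on X): V_th = V_supply · R2/(R1 + R2) = 3.70 × 3.37/(21.40 + 3.37) = 0.5034 V.

V_th ≈ 0.503 V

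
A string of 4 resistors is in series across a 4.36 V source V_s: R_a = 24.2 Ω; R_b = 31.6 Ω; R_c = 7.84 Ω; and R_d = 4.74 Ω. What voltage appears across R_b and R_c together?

ΣR = 24.2 + 31.6 + 7.84 + 4.74 = 68.38 Ω.
R_{R_b..R_c} = 31.6 + 7.84 = 39.44 Ω.
Voltage divider: V = V_s · (39.44 / 68.38) = 4.36 × 0.5768 = 2.515 V.

V ≈ 2.51 V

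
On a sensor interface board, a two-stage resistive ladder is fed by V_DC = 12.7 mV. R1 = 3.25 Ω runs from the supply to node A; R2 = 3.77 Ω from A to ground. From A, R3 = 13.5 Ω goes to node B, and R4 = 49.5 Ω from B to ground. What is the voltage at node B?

Node A sees R2 in parallel with the series input of stage 2, R3 + R4 = 63.00 Ω.
R2 ‖ (R3+R4) = 3.557 Ω.
So V_A = 12.7 × 0.5226 = 6.637 mV.
Stage 2 is unloaded, so V_B = V_A · R4/(R3+R4) = 6.637 × 49.5/63.00 = 5.214 mV.

V_B ≈ 5.21 mV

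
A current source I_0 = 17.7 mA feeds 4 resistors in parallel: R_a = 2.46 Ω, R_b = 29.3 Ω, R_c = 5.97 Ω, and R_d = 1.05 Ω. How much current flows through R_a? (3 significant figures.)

Total conductance ΣG = 1/2.46 + 1/29.3 + 1/5.97 + 1/1.05 = 1.561 (units of 1/Ω).
R_a takes the fraction G_k/ΣG = 0.4065/1.561 = 0.2605, so I = 17.7 × 0.2605 = 4.611 mA.

I ≈ 4.61 mA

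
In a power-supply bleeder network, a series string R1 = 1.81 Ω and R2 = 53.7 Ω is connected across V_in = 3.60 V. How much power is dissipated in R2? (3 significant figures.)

P ≈ 0.226 W

Series current I = V_in/ΣR = 3.60/55.51 = 0.06485 A.
P(R2) = I²·R2 = (0.06485)² × 53.7 = 0.2259 W.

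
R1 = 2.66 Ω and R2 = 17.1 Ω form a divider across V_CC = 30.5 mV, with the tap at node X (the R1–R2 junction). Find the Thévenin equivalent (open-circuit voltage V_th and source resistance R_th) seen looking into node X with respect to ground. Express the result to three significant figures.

Open-circuit (no load on X): V_th = V_CC · R2/(R1 + R2) = 30.5 × 17.1/(2.660 + 17.1) = 26.39 mV.
Looking into X with the source shorted: R_th = R1·R2/(R1+R2) = 2.660 × 17.1/19.76 = 2.302 Ω.

V_th ≈ 26.4 mV, R_th ≈ 2.30 Ω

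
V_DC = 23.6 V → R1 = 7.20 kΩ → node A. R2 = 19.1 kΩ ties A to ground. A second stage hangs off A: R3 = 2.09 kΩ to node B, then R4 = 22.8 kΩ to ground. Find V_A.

V_A ≈ 14.2 V

Looking into the second stage from A: R3 + R4 = 24.89 kΩ appears in parallel with R2.
R2 ‖ (R3+R4) = 10.81 kΩ.
First divider: V_A = V_DC · 10.81/(7.20 + 10.81) = 14.16 V.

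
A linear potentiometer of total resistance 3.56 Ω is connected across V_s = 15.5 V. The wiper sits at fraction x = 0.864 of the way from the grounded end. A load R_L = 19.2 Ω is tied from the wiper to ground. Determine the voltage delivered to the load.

V_out ≈ 13.1 V

Lower segment x·R_p = 3.076 Ω; upper segment (1−x)·R_p = 0.4842 Ω.
R_L loads the lower segment: effective lower R = 2.651 Ω.
V_out = 15.5 × 2.651/(0.4842 + 2.651) = 13.11 V.
(Unloaded: V_out = x·V_s = 13.4 V.)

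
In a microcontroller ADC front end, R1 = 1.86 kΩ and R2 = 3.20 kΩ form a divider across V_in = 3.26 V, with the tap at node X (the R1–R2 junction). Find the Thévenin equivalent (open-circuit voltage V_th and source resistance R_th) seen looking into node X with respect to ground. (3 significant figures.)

Open-circuit (no load on X): V_th = V_in · R2/(R1 + R2) = 3.26 × 3.20/(1.860 + 3.20) = 2.062 V.
With V_in suppressed (replaced by a short), R_th = R1 ‖ R2 = (1.860 × 3.20)/(1.860 + 3.20) = 1.176 kΩ.

V_th ≈ 2.06 V, R_th ≈ 1.18 kΩ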